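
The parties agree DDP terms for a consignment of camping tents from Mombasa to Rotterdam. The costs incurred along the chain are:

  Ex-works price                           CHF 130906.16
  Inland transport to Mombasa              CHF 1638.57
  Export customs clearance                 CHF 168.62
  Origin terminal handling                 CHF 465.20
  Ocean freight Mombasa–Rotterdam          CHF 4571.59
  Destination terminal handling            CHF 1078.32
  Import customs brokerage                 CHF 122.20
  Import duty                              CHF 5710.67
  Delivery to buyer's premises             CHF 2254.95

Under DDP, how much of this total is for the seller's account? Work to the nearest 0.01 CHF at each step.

DDP: the seller bears all costs including import duty.
Seller's account: goods 130906.16 + inland to port 1638.57 + export clearance 168.62 + origin terminal 465.20 + freight 4571.59 + destination terminal 1078.32 + brokerage 122.20 + duty 5710.67 + delivery 2254.95 = 146916.28
Buyer's account: 0.00

Seller's account: CHF 146916.28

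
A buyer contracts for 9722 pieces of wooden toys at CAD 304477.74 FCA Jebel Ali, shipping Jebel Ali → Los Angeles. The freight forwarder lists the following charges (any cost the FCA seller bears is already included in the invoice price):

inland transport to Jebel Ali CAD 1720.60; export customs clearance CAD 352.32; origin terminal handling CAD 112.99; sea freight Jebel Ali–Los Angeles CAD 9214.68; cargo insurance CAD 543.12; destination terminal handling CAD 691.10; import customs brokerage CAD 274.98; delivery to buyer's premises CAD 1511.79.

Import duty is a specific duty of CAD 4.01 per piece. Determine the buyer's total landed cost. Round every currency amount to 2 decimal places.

Total landed cost: CAD 355811.62

FCA: the seller delivers export-cleared goods to the carrier; the buyer bears costs from that point.
Already in the invoice (seller's account under FCA): inland to port, export clearance — exclude.
CIF value = FCA price + origin terminal + freight + insurance = 304477.74 + 112.99 + 9214.68 + 543.12 = 314348.53
Import duty = 9722 × 4.01 = 38985.22
Buyer bears: origin terminal 112.99 + freight 9214.68 + insurance 543.12 + destination terminal 691.10 + brokerage 274.98 + delivery 1511.79 + duty 38985.22 = 51333.88
Landed cost = invoice 304477.74 + 51333.88 = 355811.62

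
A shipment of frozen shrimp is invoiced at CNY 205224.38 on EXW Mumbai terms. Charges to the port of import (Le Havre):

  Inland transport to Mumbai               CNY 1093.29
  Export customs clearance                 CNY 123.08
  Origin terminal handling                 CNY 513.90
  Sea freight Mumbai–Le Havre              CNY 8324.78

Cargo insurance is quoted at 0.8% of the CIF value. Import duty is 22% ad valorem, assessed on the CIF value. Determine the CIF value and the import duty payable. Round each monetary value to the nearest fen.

CIF value: CNY 217015.55; import duty: CNY 47743.42

Let C be the CIF value. C = EXW price + pre-shipment costs + freight + 0.8% × C
C − 0.8% × C = 205224.38 + 1093.29 + 123.08 + 513.90 + 8324.78
0.992 × C = 215279.43
C = 215279.43 / 0.992 = 217015.55
Insurance premium = 0.8% × 217015.55 = 1736.12
Import duty = 217015.55 × 22% = 47743.42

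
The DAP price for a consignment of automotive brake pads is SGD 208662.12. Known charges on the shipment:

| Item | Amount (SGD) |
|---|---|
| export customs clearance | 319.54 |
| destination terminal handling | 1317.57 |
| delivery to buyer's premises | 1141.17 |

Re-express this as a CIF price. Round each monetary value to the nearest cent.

Not relevant to the conversion: export clearance — on the seller under both DAP and CIF; already in the DAP price and stays in the CIF price.
From DAP to CIF, the seller no longer bears: destination terminal, delivery.
CIF price = 208662.12 − 1317.57 − 1141.17 = 206203.38

CIF price: SGD 206203.38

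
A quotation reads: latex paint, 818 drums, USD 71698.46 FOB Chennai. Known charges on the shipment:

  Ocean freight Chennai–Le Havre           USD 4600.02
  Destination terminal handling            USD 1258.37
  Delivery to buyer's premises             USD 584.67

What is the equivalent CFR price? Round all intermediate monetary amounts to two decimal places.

Not relevant to the conversion: destination terminal, delivery — on the buyer under both terms; not part of either seller's price.
From FOB to CFR, the seller additionally bears: freight.
CFR price = 71698.46 + 4600.02 = 76298.48

CFR price: USD 76298.48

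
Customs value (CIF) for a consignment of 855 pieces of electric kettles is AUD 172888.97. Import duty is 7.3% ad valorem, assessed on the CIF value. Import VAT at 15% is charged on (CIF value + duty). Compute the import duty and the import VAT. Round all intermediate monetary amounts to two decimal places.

Import duty: AUD 12620.89; import VAT: AUD 27826.48

Import duty = 172888.97 × 7.3% = 12620.89
VAT base = CIF + duty = 172888.97 + 12620.89 = 185509.86
Import VAT = 185509.86 × 15% = 27826.48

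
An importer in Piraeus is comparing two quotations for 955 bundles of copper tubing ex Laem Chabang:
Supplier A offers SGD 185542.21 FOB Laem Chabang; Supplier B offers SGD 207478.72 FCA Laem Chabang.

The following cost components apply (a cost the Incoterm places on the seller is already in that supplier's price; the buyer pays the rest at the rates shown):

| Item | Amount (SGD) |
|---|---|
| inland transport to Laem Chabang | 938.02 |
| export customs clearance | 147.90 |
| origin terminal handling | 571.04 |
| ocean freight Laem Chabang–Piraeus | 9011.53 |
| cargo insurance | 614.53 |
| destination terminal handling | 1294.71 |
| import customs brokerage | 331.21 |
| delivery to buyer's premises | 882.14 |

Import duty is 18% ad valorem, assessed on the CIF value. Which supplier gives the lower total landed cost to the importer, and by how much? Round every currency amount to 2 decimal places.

Supplier A is cheaper by SGD 26558.91

Supplier A (FOB):
CIF value = FOB price + freight + insurance = 185542.21 + 9011.53 + 614.53 = 195168.27
Import duty = 195168.27 × 18% = 35130.29
Buyer bears (A): 9011.53 + 614.53 + 1294.71 + 331.21 + 882.14 = 12134.12
Landed cost (A) = invoice 185542.21 + 12134.12 + duty 35130.29 = 232806.62
Supplier B (FCA):
CIF value = FCA price + origin terminal + freight + insurance = 207478.72 + 571.04 + 9011.53 + 614.53 = 217675.82
Import duty = 217675.82 × 18% = 39181.65
Buyer bears (B): 571.04 + 9011.53 + 614.53 + 1294.71 + 331.21 + 882.14 = 12705.16
Landed cost (B) = invoice 207478.72 + 12705.16 + duty 39181.65 = 259365.53
Difference = |232806.62 − 259365.53| = 26558.91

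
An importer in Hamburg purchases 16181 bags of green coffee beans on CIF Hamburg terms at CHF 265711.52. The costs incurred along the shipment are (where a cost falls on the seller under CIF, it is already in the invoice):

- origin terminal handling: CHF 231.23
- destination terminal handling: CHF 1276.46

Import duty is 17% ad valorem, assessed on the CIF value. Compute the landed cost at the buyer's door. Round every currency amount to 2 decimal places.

CIF: the seller pays costs through ocean freight and marine insurance to the destination port.
Already in the invoice (seller's account under CIF): origin terminal — exclude.
The CIF price already equals the CIF value: 265711.52
Import duty = 265711.52 × 17% = 45170.96
Buyer bears: destination terminal 1276.46 + duty 45170.96 = 46447.42
Landed cost = invoice 265711.52 + 46447.42 = 312158.94

Total landed cost: CHF 312158.94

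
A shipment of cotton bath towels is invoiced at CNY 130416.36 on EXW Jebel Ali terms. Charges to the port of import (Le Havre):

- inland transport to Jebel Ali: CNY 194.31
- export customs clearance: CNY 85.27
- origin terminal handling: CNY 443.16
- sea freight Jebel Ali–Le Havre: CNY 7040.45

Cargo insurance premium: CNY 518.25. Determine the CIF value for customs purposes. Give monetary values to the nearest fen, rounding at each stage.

CIF value: CNY 138697.80

CIF = EXW price + pre-shipment costs + freight + insurance
CIF = 130416.36 + 194.31 + 85.27 + 443.16 + 7040.45 + 518.25 = 138697.80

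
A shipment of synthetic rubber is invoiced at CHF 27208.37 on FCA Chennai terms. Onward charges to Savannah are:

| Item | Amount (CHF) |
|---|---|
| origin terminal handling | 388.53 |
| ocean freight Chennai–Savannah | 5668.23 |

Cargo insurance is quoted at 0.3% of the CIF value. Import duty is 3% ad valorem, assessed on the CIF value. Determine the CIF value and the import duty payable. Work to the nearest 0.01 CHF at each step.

CIF value: CHF 33365.23; import duty: CHF 1000.96

Let C be the CIF value. C = FCA price + pre-shipment costs + freight + 0.3% × C
C − 0.3% × C = 27208.37 + 388.53 + 5668.23
0.997 × C = 33265.13
C = 33265.13 / 0.997 = 33365.23
Insurance premium = 0.3% × 33365.23 = 100.10
Import duty = 33365.23 × 3% = 1000.96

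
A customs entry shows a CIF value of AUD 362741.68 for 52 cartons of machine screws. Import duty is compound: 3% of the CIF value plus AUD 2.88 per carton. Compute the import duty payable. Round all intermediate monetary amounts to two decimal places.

Ad valorem component: 362741.68 × 3% = 10882.25
Specific component: 52 × 2.88 = 149.76
Import duty = 10882.25 + 149.76 = 11032.01

Import duty: AUD 11032.01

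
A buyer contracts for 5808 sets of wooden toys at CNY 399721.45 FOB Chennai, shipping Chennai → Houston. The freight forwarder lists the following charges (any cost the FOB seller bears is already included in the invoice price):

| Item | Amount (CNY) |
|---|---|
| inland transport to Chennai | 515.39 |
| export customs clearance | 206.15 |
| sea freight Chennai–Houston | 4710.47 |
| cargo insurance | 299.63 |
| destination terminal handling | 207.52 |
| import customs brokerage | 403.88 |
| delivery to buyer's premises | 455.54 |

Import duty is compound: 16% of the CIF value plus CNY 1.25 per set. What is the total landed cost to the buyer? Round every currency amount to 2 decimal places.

FOB: the seller bears costs until goods are on board at the origin port; the buyer bears freight, insurance and all costs thereafter.
Already in the invoice (seller's account under FOB): inland to port, export clearance — exclude.
CIF value = FOB price + freight + insurance = 399721.45 + 4710.47 + 299.63 = 404731.55
Ad valorem component: 404731.55 × 16% = 64757.05
Specific component: 5808 × 1.25 = 7260.00
Import duty = 64757.05 + 7260.00 = 72017.05
Buyer bears: freight 4710.47 + insurance 299.63 + destination terminal 207.52 + brokerage 403.88 + delivery 455.54 + duty 72017.05 = 78094.09
Landed cost = invoice 399721.45 + 78094.09 = 477815.54

Total landed cost: CNY 477815.54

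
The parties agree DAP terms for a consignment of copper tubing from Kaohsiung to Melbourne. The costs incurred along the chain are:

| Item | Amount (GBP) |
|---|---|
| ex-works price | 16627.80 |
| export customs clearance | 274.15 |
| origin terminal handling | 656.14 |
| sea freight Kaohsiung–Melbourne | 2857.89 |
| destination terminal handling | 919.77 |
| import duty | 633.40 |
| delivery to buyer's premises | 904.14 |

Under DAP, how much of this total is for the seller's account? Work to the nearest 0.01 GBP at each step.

Seller's account: GBP 22239.89

DAP: the seller bears all costs to the named destination except import duty and clearance.
Seller's account: goods 16627.80 + export clearance 274.15 + origin terminal 656.14 + freight 2857.89 + destination terminal 919.77 + delivery 904.14 = 22239.89
Buyer's account: duty 633.40 = 633.40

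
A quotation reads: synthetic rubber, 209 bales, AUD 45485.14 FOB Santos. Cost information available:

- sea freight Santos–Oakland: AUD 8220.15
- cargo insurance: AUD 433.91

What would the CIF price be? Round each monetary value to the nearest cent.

From FOB to CIF, the seller additionally bears: freight, insurance.
CIF price = 45485.14 + 8220.15 + 433.91 = 54139.20

CIF price: AUD 54139.20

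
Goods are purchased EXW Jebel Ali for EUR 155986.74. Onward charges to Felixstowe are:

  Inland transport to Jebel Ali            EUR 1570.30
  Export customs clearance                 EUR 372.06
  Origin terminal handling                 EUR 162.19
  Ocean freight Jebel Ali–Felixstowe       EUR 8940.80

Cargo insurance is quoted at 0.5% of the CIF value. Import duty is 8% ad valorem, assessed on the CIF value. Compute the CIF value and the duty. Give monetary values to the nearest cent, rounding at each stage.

CIF value: EUR 167871.45; import duty: EUR 13429.72

Let C be the CIF value. C = EXW price + pre-shipment costs + freight + 0.5% × C
C − 0.5% × C = 155986.74 + 1570.30 + 372.06 + 162.19 + 8940.80
0.995 × C = 167032.09
C = 167032.09 / 0.995 = 167871.45
Insurance premium = 0.5% × 167871.45 = 839.36
Import duty = 167871.45 × 8% = 13429.72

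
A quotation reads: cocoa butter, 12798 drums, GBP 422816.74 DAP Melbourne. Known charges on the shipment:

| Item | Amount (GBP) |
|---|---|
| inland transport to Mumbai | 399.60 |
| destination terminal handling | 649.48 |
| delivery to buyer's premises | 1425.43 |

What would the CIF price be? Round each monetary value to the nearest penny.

CIF price: GBP 420741.83

Not relevant to the conversion: inland to port — on the seller under both DAP and CIF; already in the DAP price and stays in the CIF price.
From DAP to CIF, the seller no longer bears: destination terminal, delivery.
CIF price = 422816.74 − 649.48 − 1425.43 = 420741.83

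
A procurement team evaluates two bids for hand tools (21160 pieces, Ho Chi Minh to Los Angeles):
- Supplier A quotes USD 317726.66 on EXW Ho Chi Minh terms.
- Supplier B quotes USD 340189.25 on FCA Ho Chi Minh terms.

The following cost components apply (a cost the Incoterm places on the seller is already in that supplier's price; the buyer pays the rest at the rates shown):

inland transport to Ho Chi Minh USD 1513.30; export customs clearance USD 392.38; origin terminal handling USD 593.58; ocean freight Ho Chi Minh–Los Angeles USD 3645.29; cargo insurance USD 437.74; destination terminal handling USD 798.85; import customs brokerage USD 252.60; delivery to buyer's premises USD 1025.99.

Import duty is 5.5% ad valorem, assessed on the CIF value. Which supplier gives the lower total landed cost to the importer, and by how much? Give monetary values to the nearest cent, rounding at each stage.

Supplier A (EXW):
CIF value = EXW price + inland to port + export clearance + origin terminal + freight + insurance = 317726.66 + 1513.30 + 392.38 + 593.58 + 3645.29 + 437.74 = 324308.95
Import duty = 324308.95 × 5.5% = 17836.99
Buyer bears (A): 1513.30 + 392.38 + 593.58 + 3645.29 + 437.74 + 798.85 + 252.60 + 1025.99 = 8659.73
Landed cost (A) = invoice 317726.66 + 8659.73 + duty 17836.99 = 344223.38
Supplier B (FCA):
CIF value = FCA price + origin terminal + freight + insurance = 340189.25 + 593.58 + 3645.29 + 437.74 = 344865.86
Import duty = 344865.86 × 5.5% = 18967.62
Buyer bears (B): 593.58 + 3645.29 + 437.74 + 798.85 + 252.60 + 1025.99 = 6754.05
Landed cost (B) = invoice 340189.25 + 6754.05 + duty 18967.62 = 365910.92
Difference = |344223.38 − 365910.92| = 21687.54

Supplier A is cheaper by USD 21687.54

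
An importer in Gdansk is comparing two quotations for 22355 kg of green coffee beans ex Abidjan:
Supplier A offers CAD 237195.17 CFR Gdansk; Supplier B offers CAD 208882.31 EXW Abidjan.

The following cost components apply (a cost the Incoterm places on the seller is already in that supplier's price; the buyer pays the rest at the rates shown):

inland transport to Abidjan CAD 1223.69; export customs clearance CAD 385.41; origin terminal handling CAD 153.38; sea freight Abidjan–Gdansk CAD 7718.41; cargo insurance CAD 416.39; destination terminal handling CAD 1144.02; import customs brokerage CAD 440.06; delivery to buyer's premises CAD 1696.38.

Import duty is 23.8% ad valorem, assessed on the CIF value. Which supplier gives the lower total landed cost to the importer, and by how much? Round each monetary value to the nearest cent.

Supplier A (CFR):
CIF value = CFR price + insurance = 237195.17 + 416.39 = 237611.56
Import duty = 237611.56 × 23.8% = 56551.55
Buyer bears (A): 416.39 + 1144.02 + 440.06 + 1696.38 = 3696.85
Landed cost (A) = invoice 237195.17 + 3696.85 + duty 56551.55 = 297443.57
Supplier B (EXW):
CIF value = EXW price + inland to port + export clearance + origin terminal + freight + insurance = 208882.31 + 1223.69 + 385.41 + 153.38 + 7718.41 + 416.39 = 218779.59
Import duty = 218779.59 × 23.8% = 52069.54
Buyer bears (B): 1223.69 + 385.41 + 153.38 + 7718.41 + 416.39 + 1144.02 + 440.06 + 1696.38 = 13177.74
Landed cost (B) = invoice 208882.31 + 13177.74 + duty 52069.54 = 274129.59
Difference = |297443.57 − 274129.59| = 23313.98

Supplier B is cheaper by CAD 23313.98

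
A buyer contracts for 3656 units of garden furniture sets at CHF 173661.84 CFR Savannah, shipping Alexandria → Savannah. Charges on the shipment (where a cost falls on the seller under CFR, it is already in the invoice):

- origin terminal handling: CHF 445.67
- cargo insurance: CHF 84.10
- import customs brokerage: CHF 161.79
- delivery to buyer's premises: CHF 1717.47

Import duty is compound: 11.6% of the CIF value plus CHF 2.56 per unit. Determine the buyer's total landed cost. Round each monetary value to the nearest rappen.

CFR: the seller pays costs through ocean freight to the destination port, but not insurance.
Already in the invoice (seller's account under CFR): origin terminal — exclude.
CIF value = CFR price + insurance = 173661.84 + 84.10 = 173745.94
Ad valorem component: 173745.94 × 11.6% = 20154.53
Specific component: 3656 × 2.56 = 9359.36
Import duty = 20154.53 + 9359.36 = 29513.89
Buyer bears: insurance 84.10 + brokerage 161.79 + delivery 1717.47 + duty 29513.89 = 31477.25
Landed cost = invoice 173661.84 + 31477.25 = 205139.09

Total landed cost: CHF 205139.09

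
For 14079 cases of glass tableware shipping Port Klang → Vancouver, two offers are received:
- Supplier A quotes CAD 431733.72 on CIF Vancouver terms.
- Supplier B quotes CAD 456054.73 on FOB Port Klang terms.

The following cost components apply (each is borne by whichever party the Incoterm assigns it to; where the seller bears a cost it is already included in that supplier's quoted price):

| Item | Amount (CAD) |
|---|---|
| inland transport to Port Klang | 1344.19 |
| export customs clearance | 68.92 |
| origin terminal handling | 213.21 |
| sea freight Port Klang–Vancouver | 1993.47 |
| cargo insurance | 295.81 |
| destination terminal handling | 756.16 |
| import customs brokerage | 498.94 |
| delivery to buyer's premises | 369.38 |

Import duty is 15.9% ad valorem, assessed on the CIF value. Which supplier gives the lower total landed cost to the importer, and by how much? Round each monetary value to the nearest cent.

Supplier A is cheaper by CAD 30841.33

Supplier A (CIF):
The CIF price already equals the CIF value: 431733.72
Import duty = 431733.72 × 15.9% = 68645.66
Buyer bears (A): 756.16 + 498.94 + 369.38 = 1624.48
Landed cost (A) = invoice 431733.72 + 1624.48 + duty 68645.66 = 502003.86
Supplier B (FOB):
CIF value = FOB price + freight + insurance = 456054.73 + 1993.47 + 295.81 = 458344.01
Import duty = 458344.01 × 15.9% = 72876.70
Buyer bears (B): 1993.47 + 295.81 + 756.16 + 498.94 + 369.38 = 3913.76
Landed cost (B) = invoice 456054.73 + 3913.76 + duty 72876.70 = 532845.19
Difference = |502003.86 − 532845.19| = 30841.33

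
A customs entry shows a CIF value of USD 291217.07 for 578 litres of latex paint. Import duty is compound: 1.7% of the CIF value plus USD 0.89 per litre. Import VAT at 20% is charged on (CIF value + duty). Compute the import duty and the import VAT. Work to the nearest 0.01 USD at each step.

Ad valorem component: 291217.07 × 1.7% = 4950.69
Specific component: 578 × 0.89 = 514.42
Import duty = 4950.69 + 514.42 = 5465.11
VAT base = CIF + duty = 291217.07 + 5465.11 = 296682.18
Import VAT = 296682.18 × 20% = 59336.44

Import duty: USD 5465.11; import VAT: USD 59336.44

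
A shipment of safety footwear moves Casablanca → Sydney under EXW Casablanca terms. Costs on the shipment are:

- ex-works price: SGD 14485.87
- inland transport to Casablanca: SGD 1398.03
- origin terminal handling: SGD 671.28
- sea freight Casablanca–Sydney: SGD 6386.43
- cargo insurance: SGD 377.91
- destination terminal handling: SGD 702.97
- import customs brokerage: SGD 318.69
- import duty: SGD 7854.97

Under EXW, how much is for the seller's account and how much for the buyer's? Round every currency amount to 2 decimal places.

EXW: the seller makes goods available at their premises; the buyer bears all onward costs.
Seller's account: goods 14485.87 = 14485.87
Buyer's account: inland to port 1398.03 + origin terminal 671.28 + freight 6386.43 + insurance 377.91 + destination terminal 702.97 + brokerage 318.69 + duty 7854.97 = 17710.28

Seller: SGD 14485.87; buyer: SGD 17710.28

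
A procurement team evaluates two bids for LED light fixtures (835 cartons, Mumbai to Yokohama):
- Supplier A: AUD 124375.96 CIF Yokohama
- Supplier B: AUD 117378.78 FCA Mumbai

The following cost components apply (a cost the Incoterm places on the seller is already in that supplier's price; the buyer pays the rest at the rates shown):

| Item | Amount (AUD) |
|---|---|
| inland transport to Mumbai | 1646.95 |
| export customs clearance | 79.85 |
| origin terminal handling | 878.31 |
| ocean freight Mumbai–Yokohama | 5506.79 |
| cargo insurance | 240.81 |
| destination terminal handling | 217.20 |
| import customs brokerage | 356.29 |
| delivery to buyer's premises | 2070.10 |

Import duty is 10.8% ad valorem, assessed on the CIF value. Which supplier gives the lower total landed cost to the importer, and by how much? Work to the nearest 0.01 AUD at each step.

Supplier B is cheaper by AUD 411.36

Supplier A (CIF):
The CIF price already equals the CIF value: 124375.96
Import duty = 124375.96 × 10.8% = 13432.60
Buyer bears (A): 217.20 + 356.29 + 2070.10 = 2643.59
Landed cost (A) = invoice 124375.96 + 2643.59 + duty 13432.60 = 140452.15
Supplier B (FCA):
CIF value = FCA price + origin terminal + freight + insurance = 117378.78 + 878.31 + 5506.79 + 240.81 = 124004.69
Import duty = 124004.69 × 10.8% = 13392.51
Buyer bears (B): 878.31 + 5506.79 + 240.81 + 217.20 + 356.29 + 2070.10 = 9269.50
Landed cost (B) = invoice 117378.78 + 9269.50 + duty 13392.51 = 140040.79
Difference = |140452.15 − 140040.79| = 411.36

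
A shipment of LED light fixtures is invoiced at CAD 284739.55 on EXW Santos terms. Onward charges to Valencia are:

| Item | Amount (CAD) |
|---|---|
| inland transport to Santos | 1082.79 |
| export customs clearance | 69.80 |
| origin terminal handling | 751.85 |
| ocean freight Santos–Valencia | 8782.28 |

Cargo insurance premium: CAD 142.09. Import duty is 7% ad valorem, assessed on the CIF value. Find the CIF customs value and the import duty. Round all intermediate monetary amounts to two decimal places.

CIF value: CAD 295568.36; import duty: CAD 20689.79

CIF = EXW price + pre-shipment costs + freight + insurance
CIF = 284739.55 + 1082.79 + 69.80 + 751.85 + 8782.28 + 142.09 = 295568.36
Import duty = 295568.36 × 7% = 20689.79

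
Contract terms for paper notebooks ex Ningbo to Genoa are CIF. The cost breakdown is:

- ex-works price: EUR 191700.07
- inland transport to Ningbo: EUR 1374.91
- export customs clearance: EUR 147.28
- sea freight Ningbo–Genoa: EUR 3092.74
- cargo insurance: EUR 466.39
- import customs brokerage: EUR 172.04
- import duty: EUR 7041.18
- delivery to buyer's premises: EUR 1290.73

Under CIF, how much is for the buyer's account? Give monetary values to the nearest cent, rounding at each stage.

CIF: the seller pays costs through ocean freight and marine insurance to the destination port.
Seller's account: goods 191700.07 + inland to port 1374.91 + export clearance 147.28 + freight 3092.74 + insurance 466.39 = 196781.39
Buyer's account: brokerage 172.04 + duty 7041.18 + delivery 1290.73 = 8503.95

Buyer's account: EUR 8503.95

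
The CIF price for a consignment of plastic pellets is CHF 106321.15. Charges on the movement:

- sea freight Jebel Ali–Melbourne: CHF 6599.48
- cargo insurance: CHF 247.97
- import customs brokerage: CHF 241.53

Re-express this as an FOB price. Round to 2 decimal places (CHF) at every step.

Not relevant to the conversion: brokerage — on the buyer under both terms; not part of either seller's price.
From CIF to FOB, the seller no longer bears: freight, insurance.
FOB price = 106321.15 − 6599.48 − 247.97 = 99473.70

FOB price: CHF 99473.70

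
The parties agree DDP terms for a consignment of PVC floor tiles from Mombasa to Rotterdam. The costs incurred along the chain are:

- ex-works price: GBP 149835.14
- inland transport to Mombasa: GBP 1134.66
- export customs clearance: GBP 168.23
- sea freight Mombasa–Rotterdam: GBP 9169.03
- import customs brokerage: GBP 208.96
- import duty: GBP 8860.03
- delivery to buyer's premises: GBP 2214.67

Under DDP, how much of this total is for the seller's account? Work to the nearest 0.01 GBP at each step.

DDP: the seller bears all costs including import duty.
Seller's account: goods 149835.14 + inland to port 1134.66 + export clearance 168.23 + freight 9169.03 + brokerage 208.96 + duty 8860.03 + delivery 2214.67 = 171590.72
Buyer's account: 0.00

Seller's account: GBP 171590.72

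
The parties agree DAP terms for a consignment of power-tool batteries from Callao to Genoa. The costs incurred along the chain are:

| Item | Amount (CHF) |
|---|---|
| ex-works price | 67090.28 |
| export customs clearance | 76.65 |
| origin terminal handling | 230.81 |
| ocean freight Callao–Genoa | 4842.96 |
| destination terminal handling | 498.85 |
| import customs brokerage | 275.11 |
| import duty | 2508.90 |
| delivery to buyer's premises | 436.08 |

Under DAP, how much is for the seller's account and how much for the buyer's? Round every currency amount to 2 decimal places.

Seller: CHF 73175.63; buyer: CHF 2784.01

DAP: the seller bears all costs to the named destination except import duty and clearance.
Seller's account: goods 67090.28 + export clearance 76.65 + origin terminal 230.81 + freight 4842.96 + destination terminal 498.85 + delivery 436.08 = 73175.63
Buyer's account: brokerage 275.11 + duty 2508.90 = 2784.01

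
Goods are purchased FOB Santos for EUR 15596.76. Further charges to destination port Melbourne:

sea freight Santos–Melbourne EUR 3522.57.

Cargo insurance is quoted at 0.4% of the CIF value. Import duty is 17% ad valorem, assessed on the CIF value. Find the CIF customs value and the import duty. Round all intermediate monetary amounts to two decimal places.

CIF value: EUR 19196.11; import duty: EUR 3263.34

Let C be the CIF value. C = FOB price + freight + 0.4% × C
C − 0.4% × C = 15596.76 + 3522.57
0.996 × C = 19119.33
C = 19119.33 / 0.996 = 19196.11
Insurance premium = 0.4% × 19196.11 = 76.78
Import duty = 19196.11 × 17% = 3263.34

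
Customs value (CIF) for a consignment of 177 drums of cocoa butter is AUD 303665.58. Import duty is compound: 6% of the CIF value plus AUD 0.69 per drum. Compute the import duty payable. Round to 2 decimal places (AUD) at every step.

Import duty: AUD 18342.06

Ad valorem component: 303665.58 × 6% = 18219.93
Specific component: 177 × 0.69 = 122.13
Import duty = 18219.93 + 122.13 = 18342.06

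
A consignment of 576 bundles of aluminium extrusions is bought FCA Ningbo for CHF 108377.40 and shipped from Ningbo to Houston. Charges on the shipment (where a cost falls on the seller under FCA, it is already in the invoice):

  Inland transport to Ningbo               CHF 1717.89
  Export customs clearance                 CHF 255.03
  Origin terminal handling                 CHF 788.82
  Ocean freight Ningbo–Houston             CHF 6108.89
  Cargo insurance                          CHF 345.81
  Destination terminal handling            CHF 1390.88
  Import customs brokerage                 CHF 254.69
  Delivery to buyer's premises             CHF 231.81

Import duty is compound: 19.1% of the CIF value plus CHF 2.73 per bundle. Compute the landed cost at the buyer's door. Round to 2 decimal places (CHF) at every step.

Total landed cost: CHF 141154.38

FCA: the seller delivers export-cleared goods to the carrier; the buyer bears costs from that point.
Already in the invoice (seller's account under FCA): inland to port, export clearance — exclude.
CIF value = FCA price + origin terminal + freight + insurance = 108377.40 + 788.82 + 6108.89 + 345.81 = 115620.92
Ad valorem component: 115620.92 × 19.1% = 22083.60
Specific component: 576 × 2.73 = 1572.48
Import duty = 22083.60 + 1572.48 = 23656.08
Buyer bears: origin terminal 788.82 + freight 6108.89 + insurance 345.81 + destination terminal 1390.88 + brokerage 254.69 + delivery 231.81 + duty 23656.08 = 32776.98
Landed cost = invoice 108377.40 + 32776.98 = 141154.38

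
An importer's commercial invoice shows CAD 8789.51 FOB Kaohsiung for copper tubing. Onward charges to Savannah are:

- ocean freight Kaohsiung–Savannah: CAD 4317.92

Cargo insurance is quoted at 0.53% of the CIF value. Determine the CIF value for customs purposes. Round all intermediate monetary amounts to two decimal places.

Let C be the CIF value. C = FOB price + freight + 0.53% × C
C − 0.53% × C = 8789.51 + 4317.92
0.9947 × C = 13107.43
C = 13107.43 / 0.9947 = 13177.27
Insurance premium = 0.53% × 13177.27 = 69.84

CIF value: CAD 13177.27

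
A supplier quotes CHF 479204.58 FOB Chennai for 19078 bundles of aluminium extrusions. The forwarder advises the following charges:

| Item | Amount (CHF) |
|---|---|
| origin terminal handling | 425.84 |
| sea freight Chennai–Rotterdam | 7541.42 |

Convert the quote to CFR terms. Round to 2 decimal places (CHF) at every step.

Not relevant to the conversion: origin terminal — on the seller under both FOB and CFR; already in the FOB price and stays in the CFR price.
From FOB to CFR, the seller additionally bears: freight.
CFR price = 479204.58 + 7541.42 = 486746.00

CFR price: CHF 486746.00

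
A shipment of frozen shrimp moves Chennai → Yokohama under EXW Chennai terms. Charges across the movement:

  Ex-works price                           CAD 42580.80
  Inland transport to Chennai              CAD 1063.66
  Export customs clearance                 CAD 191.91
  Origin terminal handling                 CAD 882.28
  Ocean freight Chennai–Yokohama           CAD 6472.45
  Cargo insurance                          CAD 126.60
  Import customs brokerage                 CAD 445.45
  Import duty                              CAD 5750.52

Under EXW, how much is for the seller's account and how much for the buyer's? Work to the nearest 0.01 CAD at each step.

EXW: the seller makes goods available at their premises; the buyer bears all onward costs.
Seller's account: goods 42580.80 = 42580.80
Buyer's account: inland to port 1063.66 + export clearance 191.91 + origin terminal 882.28 + freight 6472.45 + insurance 126.60 + brokerage 445.45 + duty 5750.52 = 14932.87

Seller: CAD 42580.80; buyer: CAD 14932.87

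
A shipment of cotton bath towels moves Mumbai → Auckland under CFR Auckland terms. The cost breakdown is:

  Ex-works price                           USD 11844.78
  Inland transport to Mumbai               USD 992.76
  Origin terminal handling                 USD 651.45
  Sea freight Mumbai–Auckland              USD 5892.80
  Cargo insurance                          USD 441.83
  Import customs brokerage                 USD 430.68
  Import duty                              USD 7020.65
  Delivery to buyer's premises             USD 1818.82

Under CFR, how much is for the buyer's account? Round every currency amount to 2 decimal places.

Buyer's account: USD 9711.98

CFR: the seller pays costs through ocean freight to the destination port, but not insurance.
Seller's account: goods 11844.78 + inland to port 992.76 + origin terminal 651.45 + freight 5892.80 = 19381.79
Buyer's account: insurance 441.83 + brokerage 430.68 + duty 7020.65 + delivery 1818.82 = 9711.98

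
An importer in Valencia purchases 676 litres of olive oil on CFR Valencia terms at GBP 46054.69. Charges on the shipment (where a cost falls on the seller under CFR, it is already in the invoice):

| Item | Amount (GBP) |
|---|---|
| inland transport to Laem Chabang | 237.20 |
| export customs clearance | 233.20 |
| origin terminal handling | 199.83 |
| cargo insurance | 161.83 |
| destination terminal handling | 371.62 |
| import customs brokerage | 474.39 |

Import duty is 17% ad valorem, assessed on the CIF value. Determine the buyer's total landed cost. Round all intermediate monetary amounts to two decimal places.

CFR: the seller pays costs through ocean freight to the destination port, but not insurance.
Already in the invoice (seller's account under CFR): inland to port, export clearance, origin terminal — exclude.
CIF value = CFR price + insurance = 46054.69 + 161.83 = 46216.52
Import duty = 46216.52 × 17% = 7856.81
Buyer bears: insurance 161.83 + destination terminal 371.62 + brokerage 474.39 + duty 7856.81 = 8864.65
Landed cost = invoice 46054.69 + 8864.65 = 54919.34

Total landed cost: GBP 54919.34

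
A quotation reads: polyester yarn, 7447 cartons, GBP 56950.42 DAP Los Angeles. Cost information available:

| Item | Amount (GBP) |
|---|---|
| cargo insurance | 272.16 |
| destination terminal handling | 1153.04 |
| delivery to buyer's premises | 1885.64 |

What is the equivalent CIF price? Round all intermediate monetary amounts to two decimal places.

CIF price: GBP 53911.74

Not relevant to the conversion: insurance — on the seller under both DAP and CIF; already in the DAP price and stays in the CIF price.
From DAP to CIF, the seller no longer bears: destination terminal, delivery.
CIF price = 56950.42 − 1153.04 − 1885.64 = 53911.74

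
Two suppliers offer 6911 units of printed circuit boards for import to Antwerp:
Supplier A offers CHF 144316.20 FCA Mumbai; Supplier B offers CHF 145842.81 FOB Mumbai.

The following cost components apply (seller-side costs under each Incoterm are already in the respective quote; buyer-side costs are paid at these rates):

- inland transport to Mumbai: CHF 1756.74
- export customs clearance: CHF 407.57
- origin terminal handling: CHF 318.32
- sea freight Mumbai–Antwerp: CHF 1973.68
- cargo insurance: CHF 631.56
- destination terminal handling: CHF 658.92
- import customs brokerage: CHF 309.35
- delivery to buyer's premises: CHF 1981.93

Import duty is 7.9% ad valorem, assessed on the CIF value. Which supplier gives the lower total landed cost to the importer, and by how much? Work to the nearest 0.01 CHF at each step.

Supplier A (FCA):
CIF value = FCA price + origin terminal + freight + insurance = 144316.20 + 318.32 + 1973.68 + 631.56 = 147239.76
Import duty = 147239.76 × 7.9% = 11631.94
Buyer bears (A): 318.32 + 1973.68 + 631.56 + 658.92 + 309.35 + 1981.93 = 5873.76
Landed cost (A) = invoice 144316.20 + 5873.76 + duty 11631.94 = 161821.90
Supplier B (FOB):
CIF value = FOB price + freight + insurance = 145842.81 + 1973.68 + 631.56 = 148448.05
Import duty = 148448.05 × 7.9% = 11727.40
Buyer bears (B): 1973.68 + 631.56 + 658.92 + 309.35 + 1981.93 = 5555.44
Landed cost (B) = invoice 145842.81 + 5555.44 + duty 11727.40 = 163125.65
Difference = |161821.90 − 163125.65| = 1303.75

Supplier A is cheaper by CHF 1303.75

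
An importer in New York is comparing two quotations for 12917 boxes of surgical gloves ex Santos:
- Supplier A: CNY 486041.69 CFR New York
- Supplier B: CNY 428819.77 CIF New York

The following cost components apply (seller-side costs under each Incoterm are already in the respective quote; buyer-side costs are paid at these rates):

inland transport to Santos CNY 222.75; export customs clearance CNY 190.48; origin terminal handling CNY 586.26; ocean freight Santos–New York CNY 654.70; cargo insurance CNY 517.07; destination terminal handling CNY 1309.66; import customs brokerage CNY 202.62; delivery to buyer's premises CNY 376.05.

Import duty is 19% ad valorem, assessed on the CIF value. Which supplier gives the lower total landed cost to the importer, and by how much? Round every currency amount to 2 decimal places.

Supplier B is cheaper by CNY 68709.39

Supplier A (CFR):
CIF value = CFR price + insurance = 486041.69 + 517.07 = 486558.76
Import duty = 486558.76 × 19% = 92446.16
Buyer bears (A): 517.07 + 1309.66 + 202.62 + 376.05 = 2405.40
Landed cost (A) = invoice 486041.69 + 2405.40 + duty 92446.16 = 580893.25
Supplier B (CIF):
The CIF price already equals the CIF value: 428819.77
Import duty = 428819.77 × 19% = 81475.76
Buyer bears (B): 1309.66 + 202.62 + 376.05 = 1888.33
Landed cost (B) = invoice 428819.77 + 1888.33 + duty 81475.76 = 512183.86
Difference = |580893.25 − 512183.86| = 68709.39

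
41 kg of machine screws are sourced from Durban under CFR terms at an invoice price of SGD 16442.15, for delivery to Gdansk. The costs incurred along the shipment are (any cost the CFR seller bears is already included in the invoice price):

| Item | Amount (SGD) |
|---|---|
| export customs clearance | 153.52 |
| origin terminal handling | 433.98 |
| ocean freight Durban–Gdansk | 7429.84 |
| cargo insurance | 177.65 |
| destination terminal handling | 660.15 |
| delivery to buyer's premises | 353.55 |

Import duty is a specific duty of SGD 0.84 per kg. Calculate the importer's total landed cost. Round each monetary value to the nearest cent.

Total landed cost: SGD 17667.94

CFR: the seller pays costs through ocean freight to the destination port, but not insurance.
Already in the invoice (seller's account under CFR): export clearance, origin terminal, freight — exclude.
CIF value = CFR price + insurance = 16442.15 + 177.65 = 16619.80
Import duty = 41 × 0.84 = 34.44
Buyer bears: insurance 177.65 + destination terminal 660.15 + delivery 353.55 + duty 34.44 = 1225.79
Landed cost = invoice 16442.15 + 1225.79 = 17667.94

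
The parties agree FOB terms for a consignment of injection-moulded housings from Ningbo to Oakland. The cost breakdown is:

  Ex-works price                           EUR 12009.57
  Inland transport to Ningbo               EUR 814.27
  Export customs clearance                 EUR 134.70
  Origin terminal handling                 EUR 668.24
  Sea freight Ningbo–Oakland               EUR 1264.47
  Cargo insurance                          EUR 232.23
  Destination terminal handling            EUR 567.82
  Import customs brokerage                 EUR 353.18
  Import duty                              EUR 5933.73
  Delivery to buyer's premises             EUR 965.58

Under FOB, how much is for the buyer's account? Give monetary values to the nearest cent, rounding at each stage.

Buyer's account: EUR 9317.01

FOB: the seller bears costs until goods are on board at the origin port; the buyer bears freight, insurance and all costs thereafter.
Seller's account: goods 12009.57 + inland to port 814.27 + export clearance 134.70 + origin terminal 668.24 = 13626.78
Buyer's account: freight 1264.47 + insurance 232.23 + destination terminal 567.82 + brokerage 353.18 + duty 5933.73 + delivery 965.58 = 9317.01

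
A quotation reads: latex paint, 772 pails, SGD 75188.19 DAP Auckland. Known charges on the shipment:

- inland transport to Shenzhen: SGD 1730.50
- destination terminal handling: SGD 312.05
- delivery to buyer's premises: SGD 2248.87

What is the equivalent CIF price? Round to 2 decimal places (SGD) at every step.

Not relevant to the conversion: inland to port — on the seller under both DAP and CIF; already in the DAP price and stays in the CIF price.
From DAP to CIF, the seller no longer bears: destination terminal, delivery.
CIF price = 75188.19 − 312.05 − 2248.87 = 72627.27

CIF price: SGD 72627.27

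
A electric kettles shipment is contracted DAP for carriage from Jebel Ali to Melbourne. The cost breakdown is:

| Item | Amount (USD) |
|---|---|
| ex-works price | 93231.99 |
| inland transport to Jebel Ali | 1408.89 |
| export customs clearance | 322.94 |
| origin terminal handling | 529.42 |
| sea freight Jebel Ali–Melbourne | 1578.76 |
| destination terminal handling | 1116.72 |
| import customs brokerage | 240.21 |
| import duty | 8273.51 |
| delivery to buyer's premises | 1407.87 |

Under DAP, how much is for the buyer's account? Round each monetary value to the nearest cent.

DAP: the seller bears all costs to the named destination except import duty and clearance.
Seller's account: goods 93231.99 + inland to port 1408.89 + export clearance 322.94 + origin terminal 529.42 + freight 1578.76 + destination terminal 1116.72 + delivery 1407.87 = 99596.59
Buyer's account: brokerage 240.21 + duty 8273.51 = 8513.72

Buyer's account: USD 8513.72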